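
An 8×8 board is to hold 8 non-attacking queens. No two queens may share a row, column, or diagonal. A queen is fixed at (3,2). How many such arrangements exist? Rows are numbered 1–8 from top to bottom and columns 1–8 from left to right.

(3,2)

14

Branch on row 1: col 1 → 0; col 3 → 7; col 5 → 3; col 6 → 2; col 7 → 2; col 8 → 0.
Sum: 0 + 7 + 3 + 2 + 2 + 0 = 14.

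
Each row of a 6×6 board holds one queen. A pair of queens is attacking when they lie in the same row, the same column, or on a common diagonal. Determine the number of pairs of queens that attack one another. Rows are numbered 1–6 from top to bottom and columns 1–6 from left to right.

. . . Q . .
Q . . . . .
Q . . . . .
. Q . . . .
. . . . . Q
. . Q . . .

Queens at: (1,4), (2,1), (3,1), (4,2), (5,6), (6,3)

2

Same column: (2,1)–(3,1) (column 1).
Same diagonal: (3,1)–(4,2) (|3−4| = |1−2| = 1).
Total attacking pairs: 2.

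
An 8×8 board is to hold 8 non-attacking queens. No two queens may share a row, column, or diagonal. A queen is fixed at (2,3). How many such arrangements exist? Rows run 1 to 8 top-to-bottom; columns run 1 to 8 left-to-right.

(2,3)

14

Branch on row 1: col 1 → 0; col 5 → 3; col 6 → 8; col 7 → 2; col 8 → 1.
Sum: 0 + 3 + 8 + 2 + 1 = 14.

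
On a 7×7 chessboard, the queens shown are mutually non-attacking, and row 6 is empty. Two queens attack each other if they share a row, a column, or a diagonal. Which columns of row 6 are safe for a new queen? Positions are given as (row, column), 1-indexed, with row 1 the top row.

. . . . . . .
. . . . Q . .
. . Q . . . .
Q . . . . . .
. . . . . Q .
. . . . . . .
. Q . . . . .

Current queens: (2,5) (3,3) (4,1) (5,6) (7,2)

(2,5) attacks row 6 at column 5 and diagonals 1.
(3,3) attacks row 6 at column 3 and diagonals 6.
(4,1) attacks row 6 at column 1 and diagonals 3.
(5,6) attacks row 6 at column 6 and diagonals 5, 7.
(7,2) attacks row 6 at column 2 and diagonals 1, 3.
Attacked columns: {1, 2, 3, 5, 6, 7}. Safe: {4}.

columns 4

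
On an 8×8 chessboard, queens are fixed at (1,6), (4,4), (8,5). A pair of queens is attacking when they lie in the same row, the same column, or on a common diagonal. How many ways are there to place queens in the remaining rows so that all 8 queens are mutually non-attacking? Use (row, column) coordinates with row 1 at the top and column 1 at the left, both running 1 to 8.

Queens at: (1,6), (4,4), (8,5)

Branch on row 2: col 1 → 0; col 3 → 1; col 8 → 0.
Sum: 0 + 1 + 0 = 1.

1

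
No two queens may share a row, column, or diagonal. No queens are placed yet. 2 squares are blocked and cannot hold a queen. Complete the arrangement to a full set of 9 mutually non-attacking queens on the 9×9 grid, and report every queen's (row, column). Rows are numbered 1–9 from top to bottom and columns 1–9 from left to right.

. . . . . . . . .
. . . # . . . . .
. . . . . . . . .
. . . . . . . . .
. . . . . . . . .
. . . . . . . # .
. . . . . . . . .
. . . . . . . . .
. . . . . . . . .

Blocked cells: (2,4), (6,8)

(1,7) (2,2) (3,8) (4,6) (5,1) (6,3) (7,5) (8,9) (9,4)

Row 1: Safe: 1, 2, 3, 4, 5, 6, 7, 8, 9. Place at column 7.
Row 2: attacked by (1,7)→{6,7,8}. Blocked: 4. Safe: 1, 2, 3, 5, 9. Place at column 2.
Row 3: attacked by (1,7)→{5,7,9}; (2,2)→{1,2,3}. Safe: 4, 6, 8. Place at column 8.
Row 4: attacked by (1,7)→{4,7}; (2,2)→{2,4}; (3,8)→{7,8,9}. Safe: 1, 3, 5, 6. Place at column 6.
Row 5: attacked by (1,7)→{3,7}; (2,2)→{2,5}; (3,8)→{6,8}; (4,6)→{5,6,7}. Safe: 1, 4, 9. Place at column 1.
Row 6: attacked by (1,7)→{2,7}; (2,2)→{2,6}; (3,8)→{5,8}; (4,6)→{4,6,8}; (5,1)→{1,2}. Blocked: 8. Safe: 3, 9. Place at column 3.
Row 7: attacked by (1,7)→{1,7}; (2,2)→{2,7}; (3,8)→{4,8}; (4,6)→{3,6,9}; (5,1)→{1,3}; (6,3)→{2,3,4}. Safe: 5. Place at column 5.
Row 8: attacked by (1,7)→{7}; (2,2)→{2,8}; (3,8)→{3,8}; (4,6)→{2,6}; (5,1)→{1,4}; (6,3)→{1,3,5}; (7,5)→{4,5,6}. Safe: 9. Place at column 9.
Row 9: attacked by (1,7)→{7}; (2,2)→{2,9}; (3,8)→{2,8}; (4,6)→{1,6}; (5,1)→{1,5}; (6,3)→{3,6}; (7,5)→{3,5,7}; (8,9)→{8,9}. Safe: 4. Place at column 4.
Columns [7, 2, 8, 6, 1, 3, 5, 9, 4], r−c [-6, 0, -5, -2, 4, 3, 2, -1, 5], r+c [8, 4, 11, 10, 6, 9, 12, 17, 13] are all distinct, so no two queens attack.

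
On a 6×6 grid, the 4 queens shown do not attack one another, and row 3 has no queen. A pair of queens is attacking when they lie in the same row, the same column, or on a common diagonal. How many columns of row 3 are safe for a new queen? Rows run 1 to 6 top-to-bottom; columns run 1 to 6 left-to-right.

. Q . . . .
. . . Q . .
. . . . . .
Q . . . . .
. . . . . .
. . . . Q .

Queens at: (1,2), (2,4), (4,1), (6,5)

(1,2) attacks row 3 at column 2 and diagonals 4.
(2,4) attacks row 3 at column 4 and diagonals 3, 5.
(4,1) attacks row 3 at column 1 and diagonals 2.
(6,5) attacks row 3 at column 5 and diagonals 2.
Attacked columns: {1, 2, 3, 4, 5}. Safe: {6}.

1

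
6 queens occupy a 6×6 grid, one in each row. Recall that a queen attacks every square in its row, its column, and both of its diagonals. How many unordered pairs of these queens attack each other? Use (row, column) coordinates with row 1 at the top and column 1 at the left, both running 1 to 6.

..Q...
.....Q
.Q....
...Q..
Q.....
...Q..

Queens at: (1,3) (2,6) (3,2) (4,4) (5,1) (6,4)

Same column: (4,4)–(6,4) (column 4).
Same diagonal: (2,6)–(4,4) (|2−4| = |6−4| = 2).
Total attacking pairs: 2.

2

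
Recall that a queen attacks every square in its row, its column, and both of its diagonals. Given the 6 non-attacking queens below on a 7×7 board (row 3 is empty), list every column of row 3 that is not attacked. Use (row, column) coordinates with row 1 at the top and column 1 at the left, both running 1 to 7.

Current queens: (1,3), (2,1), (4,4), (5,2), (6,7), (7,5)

(1,3) attacks row 3 at column 3 and diagonals 1, 5.
(2,1) attacks row 3 at column 1 and diagonals 2.
(4,4) attacks row 3 at column 4 and diagonals 3, 5.
(5,2) attacks row 3 at column 2 and diagonals 4.
(6,7) attacks row 3 at column 7 and diagonals 4.
(7,5) attacks row 3 at column 5 and diagonals 1.
Attacked columns: {1, 2, 3, 4, 5, 7}. Safe: {6}.

columns 6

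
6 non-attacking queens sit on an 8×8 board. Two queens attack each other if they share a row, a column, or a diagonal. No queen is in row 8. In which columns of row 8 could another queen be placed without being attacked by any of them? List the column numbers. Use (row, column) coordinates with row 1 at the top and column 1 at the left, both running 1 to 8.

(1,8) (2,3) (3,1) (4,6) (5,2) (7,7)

columns 4

(1,8) attacks row 8 at column 8 and diagonals 1.
(2,3) attacks row 8 at column 3.
(3,1) attacks row 8 at column 1 and diagonals 6.
(4,6) attacks row 8 at column 6 and diagonals 2.
(5,2) attacks row 8 at column 2 and diagonals 5.
(7,7) attacks row 8 at column 7 and diagonals 6, 8.
Attacked columns: {1, 2, 3, 5, 6, 7, 8}. Safe: {4}.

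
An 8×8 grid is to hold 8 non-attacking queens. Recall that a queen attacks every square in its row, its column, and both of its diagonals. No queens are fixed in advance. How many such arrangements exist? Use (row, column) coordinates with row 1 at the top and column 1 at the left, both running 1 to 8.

Branch on row 1: col 1 → 4; col 2 → 8; col 3 → 16; col 4 → 18; col 5 → 18; col 6 → 16; col 7 → 8; col 8 → 4.
Sum: 4 + 8 + 16 + 18 + 18 + 16 + 8 + 4 = 92.
(This is the classic 8-queens count.)

92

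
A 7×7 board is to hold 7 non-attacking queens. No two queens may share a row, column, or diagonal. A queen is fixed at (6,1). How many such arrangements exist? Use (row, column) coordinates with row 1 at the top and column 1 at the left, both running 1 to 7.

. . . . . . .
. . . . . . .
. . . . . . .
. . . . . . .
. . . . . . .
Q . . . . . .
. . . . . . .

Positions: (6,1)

Branch on row 1: col 2 → 1; col 3 → 1; col 4 → 2; col 5 → 2; col 7 → 1.
Sum: 1 + 1 + 2 + 2 + 1 = 7.

7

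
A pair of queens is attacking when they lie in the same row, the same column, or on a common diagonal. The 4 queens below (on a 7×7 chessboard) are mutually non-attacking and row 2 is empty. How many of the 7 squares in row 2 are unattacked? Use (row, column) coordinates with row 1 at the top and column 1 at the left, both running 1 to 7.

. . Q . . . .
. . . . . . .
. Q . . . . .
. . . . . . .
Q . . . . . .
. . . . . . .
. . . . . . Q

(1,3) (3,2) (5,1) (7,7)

2

(1,3) attacks row 2 at column 3 and diagonals 2, 4.
(3,2) attacks row 2 at column 2 and diagonals 1, 3.
(5,1) attacks row 2 at column 1 and diagonals 4.
(7,7) attacks row 2 at column 7 and diagonals 2.
Attacked columns: {1, 2, 3, 4, 7}. Safe: {5, 6}.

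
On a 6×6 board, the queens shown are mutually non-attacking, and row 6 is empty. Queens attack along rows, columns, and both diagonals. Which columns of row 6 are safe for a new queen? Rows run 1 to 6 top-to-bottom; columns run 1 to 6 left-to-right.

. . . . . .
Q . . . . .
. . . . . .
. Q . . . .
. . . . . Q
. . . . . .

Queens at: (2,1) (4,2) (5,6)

(2,1) attacks row 6 at column 1 and diagonals 5.
(4,2) attacks row 6 at column 2 and diagonals 4.
(5,6) attacks row 6 at column 6 and diagonals 5.
Attacked columns: {1, 2, 4, 5, 6}. Safe: {3}.

columns 3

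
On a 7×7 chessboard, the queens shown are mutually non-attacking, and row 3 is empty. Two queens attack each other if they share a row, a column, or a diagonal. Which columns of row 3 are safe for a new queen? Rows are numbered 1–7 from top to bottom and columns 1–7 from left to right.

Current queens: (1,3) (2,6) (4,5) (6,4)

columns 2

(1,3) attacks row 3 at column 3 and diagonals 1, 5.
(2,6) attacks row 3 at column 6 and diagonals 5, 7.
(4,5) attacks row 3 at column 5 and diagonals 4, 6.
(6,4) attacks row 3 at column 4 and diagonals 1, 7.
Attacked columns: {1, 3, 4, 5, 6, 7}. Safe: {2}.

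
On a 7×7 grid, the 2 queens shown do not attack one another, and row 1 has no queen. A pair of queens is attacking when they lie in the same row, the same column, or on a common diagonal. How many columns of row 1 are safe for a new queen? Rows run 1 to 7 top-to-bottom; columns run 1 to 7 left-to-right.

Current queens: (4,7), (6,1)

3

(4,7) attacks row 1 at column 7 and diagonals 4.
(6,1) attacks row 1 at column 1 and diagonals 6.
Attacked columns: {1, 4, 6, 7}. Safe: {2, 3, 5}.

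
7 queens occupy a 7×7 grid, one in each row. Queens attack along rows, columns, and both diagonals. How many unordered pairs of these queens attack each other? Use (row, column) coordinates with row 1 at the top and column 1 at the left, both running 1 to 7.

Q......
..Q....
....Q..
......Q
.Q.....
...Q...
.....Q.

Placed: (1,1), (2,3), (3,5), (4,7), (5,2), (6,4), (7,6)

0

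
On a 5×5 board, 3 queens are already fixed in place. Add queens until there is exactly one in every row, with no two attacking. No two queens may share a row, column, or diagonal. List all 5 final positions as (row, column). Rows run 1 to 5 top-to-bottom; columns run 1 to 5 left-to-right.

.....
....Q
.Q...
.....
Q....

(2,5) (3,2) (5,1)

(1,3) (2,5) (3,2) (4,4) (5,1)

Row 1: attacked by (2,5)→{4,5}; (3,2)→{2,4}; (5,1)→{1,5}. Safe: 3. Place at column 3.
Row 4: attacked by (1,3)→{3}; (2,5)→{3,5}; (3,2)→{1,2,3}; (5,1)→{1,2}. Safe: 4. Place at column 4.
Columns [3, 5, 2, 4, 1], r−c [-2, -3, 1, 0, 4], r+c [4, 7, 5, 8, 6] are all distinct, so no two queens attack.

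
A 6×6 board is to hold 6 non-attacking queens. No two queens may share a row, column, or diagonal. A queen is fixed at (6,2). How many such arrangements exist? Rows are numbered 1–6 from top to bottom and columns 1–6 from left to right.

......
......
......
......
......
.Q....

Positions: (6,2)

Branch on row 1: col 1 → 0; col 3 → 0; col 4 → 0; col 5 → 1; col 6 → 0.
Sum: 0 + 0 + 0 + 1 + 0 = 1.

1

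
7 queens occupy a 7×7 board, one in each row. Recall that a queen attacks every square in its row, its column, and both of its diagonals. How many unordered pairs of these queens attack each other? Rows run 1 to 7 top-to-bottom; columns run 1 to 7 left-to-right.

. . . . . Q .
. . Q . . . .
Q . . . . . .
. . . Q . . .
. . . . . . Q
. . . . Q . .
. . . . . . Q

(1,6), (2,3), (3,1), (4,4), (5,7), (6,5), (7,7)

2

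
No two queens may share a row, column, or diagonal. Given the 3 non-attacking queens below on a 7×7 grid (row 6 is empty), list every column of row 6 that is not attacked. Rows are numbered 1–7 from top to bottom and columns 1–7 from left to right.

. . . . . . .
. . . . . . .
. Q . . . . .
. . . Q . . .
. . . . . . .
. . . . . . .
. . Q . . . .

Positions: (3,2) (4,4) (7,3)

columns 1, 7

(3,2) attacks row 6 at column 2 and diagonals 5.
(4,4) attacks row 6 at column 4 and diagonals 2, 6.
(7,3) attacks row 6 at column 3 and diagonals 2, 4.
Attacked columns: {2, 3, 4, 5, 6}. Safe: {1, 7}.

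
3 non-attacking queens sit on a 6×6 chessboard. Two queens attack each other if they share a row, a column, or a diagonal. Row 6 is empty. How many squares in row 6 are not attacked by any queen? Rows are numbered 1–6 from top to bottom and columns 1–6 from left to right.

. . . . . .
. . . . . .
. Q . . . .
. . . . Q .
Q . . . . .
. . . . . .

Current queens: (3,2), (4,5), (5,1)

2

(3,2) attacks row 6 at column 2 and diagonals 5.
(4,5) attacks row 6 at column 5 and diagonals 3.
(5,1) attacks row 6 at column 1 and diagonals 2.
Attacked columns: {1, 2, 3, 5}. Safe: {4, 6}.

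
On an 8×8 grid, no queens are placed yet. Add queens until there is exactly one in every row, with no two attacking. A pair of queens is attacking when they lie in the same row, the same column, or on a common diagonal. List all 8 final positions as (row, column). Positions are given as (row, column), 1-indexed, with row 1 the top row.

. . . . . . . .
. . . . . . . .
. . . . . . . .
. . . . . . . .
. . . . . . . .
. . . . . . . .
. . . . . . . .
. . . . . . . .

Row 1: Safe: 1, 2, 3, 4, 5, 6, 7, 8. Place at column 5.
Row 2: attacked by (1,5)→{4,5,6}. Safe: 1, 2, 3, 7, 8. Place at column 7.
Row 3: attacked by (1,5)→{3,5,7}; (2,7)→{6,7,8}. Safe: 1, 2, 4. Place at column 4.
Row 4: attacked by (1,5)→{2,5,8}; (2,7)→{5,7}; (3,4)→{3,4,5}. Safe: 1, 6. Place at column 1.
Row 5: attacked by (1,5)→{1,5}; (2,7)→{4,7}; (3,4)→{2,4,6}; (4,1)→{1,2}. Safe: 3, 8. Place at column 3.
Row 6: attacked by (1,5)→{5}; (2,7)→{3,7}; (3,4)→{1,4,7}; (4,1)→{1,3}; (5,3)→{2,3,4}. Safe: 6, 8. Place at column 8.
Row 7: attacked by (1,5)→{5}; (2,7)→{2,7}; (3,4)→{4,8}; (4,1)→{1,4}; (5,3)→{1,3,5}; (6,8)→{7,8}. Safe: 6. Place at column 6.
Row 8: attacked by (1,5)→{5}; (2,7)→{1,7}; (3,4)→{4}; (4,1)→{1,5}; (5,3)→{3,6}; (6,8)→{6,8}; (7,6)→{5,6,7}. Safe: 2. Place at column 2.
Columns [5, 7, 4, 1, 3, 8, 6, 2], r−c [-4, -5, -1, 3, 2, -2, 1, 6], r+c [6, 9, 7, 5, 8, 14, 13, 10] are all distinct, so no two queens attack.

(1,5) (2,7) (3,4) (4,1) (5,3) (6,8) (7,6) (8,2)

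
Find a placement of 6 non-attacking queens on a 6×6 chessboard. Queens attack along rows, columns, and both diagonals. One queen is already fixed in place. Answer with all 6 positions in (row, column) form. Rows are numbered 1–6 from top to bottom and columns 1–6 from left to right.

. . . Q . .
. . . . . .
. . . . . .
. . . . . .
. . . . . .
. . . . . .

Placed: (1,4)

(1,4) (2,1) (3,5) (4,2) (5,6) (6,3)

Row 2: attacked by (1,4)→{3,4,5}. Safe: 1, 2, 6. Place at column 1.
Row 3: attacked by (1,4)→{2,4,6}; (2,1)→{1,2}. Safe: 3, 5. Place at column 5.
Row 4: attacked by (1,4)→{1,4}; (2,1)→{1,3}; (3,5)→{4,5,6}. Safe: 2. Place at column 2.
Row 5: attacked by (1,4)→{4}; (2,1)→{1,4}; (3,5)→{3,5}; (4,2)→{1,2,3}. Safe: 6. Place at column 6.
Row 6: attacked by (1,4)→{4}; (2,1)→{1,5}; (3,5)→{2,5}; (4,2)→{2,4}; (5,6)→{5,6}. Safe: 3. Place at column 3.
Columns [4, 1, 5, 2, 6, 3], r−c [-3, 1, -2, 2, -1, 3], r+c [5, 3, 8, 6, 11, 9] are all distinct, so no two queens attack.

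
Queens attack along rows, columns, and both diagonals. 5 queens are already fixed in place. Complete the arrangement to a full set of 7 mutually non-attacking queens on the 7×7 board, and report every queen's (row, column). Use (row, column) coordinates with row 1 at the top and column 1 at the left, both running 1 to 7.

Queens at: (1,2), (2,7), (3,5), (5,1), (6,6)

(1,2) (2,7) (3,5) (4,3) (5,1) (6,6) (7,4)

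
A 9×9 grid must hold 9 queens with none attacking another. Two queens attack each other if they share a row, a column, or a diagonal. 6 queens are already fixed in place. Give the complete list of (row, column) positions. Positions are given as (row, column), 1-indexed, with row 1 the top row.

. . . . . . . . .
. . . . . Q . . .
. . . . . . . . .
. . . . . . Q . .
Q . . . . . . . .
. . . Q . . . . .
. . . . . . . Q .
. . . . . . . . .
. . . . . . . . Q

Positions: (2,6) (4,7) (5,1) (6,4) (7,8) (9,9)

Row 1: attacked by (2,6)→{5,6,7}; (4,7)→{4,7}; (5,1)→{1,5}; (6,4)→{4,9}; (7,8)→{2,8}; (9,9)→{1,9}. Safe: 3. Place at column 3.
Row 3: attacked by (1,3)→{1,3,5}; (2,6)→{5,6,7}; (4,7)→{6,7,8}; (5,1)→{1,3}; (6,4)→{1,4,7}; (7,8)→{4,8}; (9,9)→{3,9}. Safe: 2. Place at column 2.
Row 8: attacked by (1,3)→{3}; (2,6)→{6}; (3,2)→{2,7}; (4,7)→{3,7}; (5,1)→{1,4}; (6,4)→{2,4,6}; (7,8)→{7,8,9}; (9,9)→{8,9}. Safe: 5. Place at column 5.
Columns [3, 6, 2, 7, 1, 4, 8, 5, 9], r−c [-2, -4, 1, -3, 4, 2, -1, 3, 0], r+c [4, 8, 5, 11, 6, 10, 15, 13, 18] are all distinct, so no two queens attack.

(1,3) (2,6) (3,2) (4,7) (5,1) (6,4) (7,8) (8,5) (9,9)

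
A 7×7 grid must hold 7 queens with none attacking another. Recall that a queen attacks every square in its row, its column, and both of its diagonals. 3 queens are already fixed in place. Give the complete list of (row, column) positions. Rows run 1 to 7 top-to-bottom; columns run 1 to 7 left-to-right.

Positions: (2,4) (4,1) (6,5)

(1,2) (2,4) (3,6) (4,1) (5,3) (6,5) (7,7)

Row 1: attacked by (2,4)→{3,4,5}; (4,1)→{1,4}; (6,5)→{5}. Safe: 2, 6, 7. Place at column 2.
Row 3: attacked by (1,2)→{2,4}; (2,4)→{3,4,5}; (4,1)→{1,2}; (6,5)→{2,5}. Safe: 6, 7. Place at column 6.
Row 5: attacked by (1,2)→{2,6}; (2,4)→{1,4,7}; (3,6)→{4,6}; (4,1)→{1,2}; (6,5)→{4,5,6}. Safe: 3. Place at column 3.
Row 7: attacked by (1,2)→{2}; (2,4)→{4}; (3,6)→{2,6}; (4,1)→{1,4}; (5,3)→{1,3,5}; (6,5)→{4,5,6}. Safe: 7. Place at column 7.
Columns [2, 4, 6, 1, 3, 5, 7], r−c [-1, -2, -3, 3, 2, 1, 0], r+c [3, 6, 9, 5, 8, 11, 14] are all distinct, so no two queens attack.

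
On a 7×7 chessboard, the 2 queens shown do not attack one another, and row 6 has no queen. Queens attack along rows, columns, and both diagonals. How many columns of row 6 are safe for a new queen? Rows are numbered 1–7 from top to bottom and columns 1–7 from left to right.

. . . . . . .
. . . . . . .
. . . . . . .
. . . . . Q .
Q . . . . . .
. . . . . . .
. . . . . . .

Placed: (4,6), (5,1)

3

(4,6) attacks row 6 at column 6 and diagonals 4.
(5,1) attacks row 6 at column 1 and diagonals 2.
Attacked columns: {1, 2, 4, 6}. Safe: {3, 5, 7}.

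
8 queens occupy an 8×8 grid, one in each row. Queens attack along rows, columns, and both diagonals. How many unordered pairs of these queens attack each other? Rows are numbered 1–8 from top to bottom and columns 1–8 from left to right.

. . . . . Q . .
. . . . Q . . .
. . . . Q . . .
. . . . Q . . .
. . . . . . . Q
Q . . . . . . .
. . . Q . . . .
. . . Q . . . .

8

Same column: (2,5)–(3,5) (column 5); (2,5)–(4,5) (column 5); (3,5)–(4,5) (column 5); (7,4)–(8,4) (column 4).
Same diagonal: (1,6)–(2,5) (|1−2| = |6−5| = 1); (1,6)–(6,1) (|1−6| = |6−1| = 5); (2,5)–(5,8) (|2−5| = |5−8| = 3); (2,5)–(6,1) (|2−6| = |5−1| = 4).
Total attacking pairs: 8.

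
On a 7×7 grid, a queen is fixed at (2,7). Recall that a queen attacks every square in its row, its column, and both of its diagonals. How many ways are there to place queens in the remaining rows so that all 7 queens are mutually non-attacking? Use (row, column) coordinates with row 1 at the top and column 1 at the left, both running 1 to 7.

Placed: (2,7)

7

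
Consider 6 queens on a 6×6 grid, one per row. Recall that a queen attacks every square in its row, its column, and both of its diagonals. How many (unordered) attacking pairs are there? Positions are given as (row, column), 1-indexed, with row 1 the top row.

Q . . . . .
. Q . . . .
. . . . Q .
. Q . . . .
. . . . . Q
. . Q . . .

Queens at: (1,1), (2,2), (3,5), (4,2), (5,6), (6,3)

2

Same column: (2,2)–(4,2) (column 2).
Same diagonal: (1,1)–(2,2) (|1−2| = |1−2| = 1).
Total attacking pairs: 2.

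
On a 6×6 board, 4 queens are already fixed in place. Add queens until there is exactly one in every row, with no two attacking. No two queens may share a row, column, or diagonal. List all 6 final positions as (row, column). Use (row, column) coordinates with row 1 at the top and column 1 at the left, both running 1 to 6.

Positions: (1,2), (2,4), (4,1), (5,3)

(1,2) (2,4) (3,6) (4,1) (5,3) (6,5)

Row 3: attacked by (1,2)→{2,4}; (2,4)→{3,4,5}; (4,1)→{1,2}; (5,3)→{1,3,5}. Safe: 6. Place at column 6.
Row 6: attacked by (1,2)→{2}; (2,4)→{4}; (3,6)→{3,6}; (4,1)→{1,3}; (5,3)→{2,3,4}. Safe: 5. Place at column 5.
Columns [2, 4, 6, 1, 3, 5], r−c [-1, -2, -3, 3, 2, 1], r+c [3, 6, 9, 5, 8, 11] are all distinct, so no two queens attack.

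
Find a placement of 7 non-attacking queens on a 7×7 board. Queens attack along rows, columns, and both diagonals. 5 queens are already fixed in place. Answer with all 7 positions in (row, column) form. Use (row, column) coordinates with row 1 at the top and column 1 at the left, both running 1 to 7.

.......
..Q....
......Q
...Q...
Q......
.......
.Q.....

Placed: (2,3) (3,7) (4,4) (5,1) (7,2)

Row 1: attacked by (2,3)→{2,3,4}; (3,7)→{5,7}; (4,4)→{1,4,7}; (5,1)→{1,5}; (7,2)→{2}. Safe: 6. Place at column 6.
Row 6: attacked by (1,6)→{1,6}; (2,3)→{3,7}; (3,7)→{4,7}; (4,4)→{2,4,6}; (5,1)→{1,2}; (7,2)→{1,2,3}. Safe: 5. Place at column 5.
Columns [6, 3, 7, 4, 1, 5, 2], r−c [-5, -1, -4, 0, 4, 1, 5], r+c [7, 5, 10, 8, 6, 11, 9] are all distinct, so no two queens attack.

(1,6) (2,3) (3,7) (4,4) (5,1) (6,5) (7,2)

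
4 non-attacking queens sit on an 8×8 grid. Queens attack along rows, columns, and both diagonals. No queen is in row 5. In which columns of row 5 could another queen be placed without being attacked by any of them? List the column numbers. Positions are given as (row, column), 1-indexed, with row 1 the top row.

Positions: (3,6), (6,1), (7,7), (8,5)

columns 3

(3,6) attacks row 5 at column 6 and diagonals 4, 8.
(6,1) attacks row 5 at column 1 and diagonals 2.
(7,7) attacks row 5 at column 7 and diagonals 5.
(8,5) attacks row 5 at column 5 and diagonals 2, 8.
Attacked columns: {1, 2, 4, 5, 6, 7, 8}. Safe: {3}.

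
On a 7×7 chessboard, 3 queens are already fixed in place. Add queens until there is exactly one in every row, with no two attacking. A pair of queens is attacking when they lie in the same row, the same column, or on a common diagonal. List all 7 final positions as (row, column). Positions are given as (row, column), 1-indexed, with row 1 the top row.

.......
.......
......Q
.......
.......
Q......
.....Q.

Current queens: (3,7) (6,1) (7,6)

Row 1: attacked by (3,7)→{5,7}; (6,1)→{1,6}; (7,6)→{6}. Safe: 2, 3, 4. Place at column 4.
Row 2: attacked by (1,4)→{3,4,5}; (3,7)→{6,7}; (6,1)→{1,5}; (7,6)→{1,6}. Safe: 2. Place at column 2.
Row 4: attacked by (1,4)→{1,4,7}; (2,2)→{2,4}; (3,7)→{6,7}; (6,1)→{1,3}; (7,6)→{3,6}. Safe: 5. Place at column 5.
Row 5: attacked by (1,4)→{4}; (2,2)→{2,5}; (3,7)→{5,7}; (4,5)→{4,5,6}; (6,1)→{1,2}; (7,6)→{4,6}. Safe: 3. Place at column 3.
Columns [4, 2, 7, 5, 3, 1, 6], r−c [-3, 0, -4, -1, 2, 5, 1], r+c [5, 4, 10, 9, 8, 7, 13] are all distinct, so no two queens attack.

(1,4) (2,2) (3,7) (4,5) (5,3) (6,1) (7,6)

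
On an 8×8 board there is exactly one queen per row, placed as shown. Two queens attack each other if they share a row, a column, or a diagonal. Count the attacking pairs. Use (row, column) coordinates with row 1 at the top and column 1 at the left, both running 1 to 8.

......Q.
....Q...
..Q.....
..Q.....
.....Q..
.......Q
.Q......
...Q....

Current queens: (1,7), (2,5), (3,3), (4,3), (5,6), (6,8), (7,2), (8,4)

Same column: (3,3)–(4,3) (column 3).
Same diagonal: (2,5)–(4,3) (|2−4| = |5−3| = 2).
Total attacking pairs: 2.

2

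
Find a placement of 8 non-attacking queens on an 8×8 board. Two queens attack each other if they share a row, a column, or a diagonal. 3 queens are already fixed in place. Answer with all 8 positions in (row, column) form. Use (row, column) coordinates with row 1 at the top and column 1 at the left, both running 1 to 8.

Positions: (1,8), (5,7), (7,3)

(1,8) (2,2) (3,4) (4,1) (5,7) (6,5) (7,3) (8,6)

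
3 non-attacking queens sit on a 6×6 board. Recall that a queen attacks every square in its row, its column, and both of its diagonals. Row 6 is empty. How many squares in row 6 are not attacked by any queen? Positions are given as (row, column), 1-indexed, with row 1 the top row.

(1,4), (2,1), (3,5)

2

(1,4) attacks row 6 at column 4.
(2,1) attacks row 6 at column 1 and diagonals 5.
(3,5) attacks row 6 at column 5 and diagonals 2.
Attacked columns: {1, 2, 4, 5}. Safe: {3, 6}.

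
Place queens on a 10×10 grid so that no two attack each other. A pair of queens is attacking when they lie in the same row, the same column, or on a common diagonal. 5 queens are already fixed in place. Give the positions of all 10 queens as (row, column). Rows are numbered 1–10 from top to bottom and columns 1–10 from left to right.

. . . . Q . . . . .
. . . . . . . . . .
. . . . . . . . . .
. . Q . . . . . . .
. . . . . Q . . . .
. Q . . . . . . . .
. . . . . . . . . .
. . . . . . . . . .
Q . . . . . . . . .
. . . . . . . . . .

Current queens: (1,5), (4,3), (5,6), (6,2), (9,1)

(1,5) (2,7) (3,9) (4,3) (5,6) (6,2) (7,10) (8,8) (9,1) (10,4)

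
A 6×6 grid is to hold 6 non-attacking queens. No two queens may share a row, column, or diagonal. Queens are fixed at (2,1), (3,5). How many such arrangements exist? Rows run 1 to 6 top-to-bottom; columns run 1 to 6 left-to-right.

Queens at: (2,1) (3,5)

Branch on row 1: col 4 → 1; col 6 → 0.
Sum: 1 + 0 = 1.

1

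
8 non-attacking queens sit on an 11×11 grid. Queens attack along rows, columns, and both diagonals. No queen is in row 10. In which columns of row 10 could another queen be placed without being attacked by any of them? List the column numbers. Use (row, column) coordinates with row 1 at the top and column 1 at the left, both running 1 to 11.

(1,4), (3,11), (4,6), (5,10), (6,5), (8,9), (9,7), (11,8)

columns 2, 3

(1,4) attacks row 10 at column 4.
(3,11) attacks row 10 at column 11 and diagonals 4.
(4,6) attacks row 10 at column 6.
(5,10) attacks row 10 at column 10 and diagonals 5.
(6,5) attacks row 10 at column 5 and diagonals 1, 9.
(8,9) attacks row 10 at column 9 and diagonals 7, 11.
(9,7) attacks row 10 at column 7 and diagonals 6, 8.
(11,8) attacks row 10 at column 8 and diagonals 7, 9.
Attacked columns: {1, 4, 5, 6, 7, 8, 9, 10, 11}. Safe: {2, 3}.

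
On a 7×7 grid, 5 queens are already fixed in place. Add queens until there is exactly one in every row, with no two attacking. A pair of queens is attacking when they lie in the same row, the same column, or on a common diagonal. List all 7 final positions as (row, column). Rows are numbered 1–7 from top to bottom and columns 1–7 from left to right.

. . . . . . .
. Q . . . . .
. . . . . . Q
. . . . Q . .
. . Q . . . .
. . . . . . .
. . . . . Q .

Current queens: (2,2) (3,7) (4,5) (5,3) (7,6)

(1,4) (2,2) (3,7) (4,5) (5,3) (6,1) (7,6)

Row 1: attacked by (2,2)→{1,2,3}; (3,7)→{5,7}; (4,5)→{2,5}; (5,3)→{3,7}; (7,6)→{6}. Safe: 4. Place at column 4.
Row 6: attacked by (1,4)→{4}; (2,2)→{2,6}; (3,7)→{4,7}; (4,5)→{3,5,7}; (5,3)→{2,3,4}; (7,6)→{5,6,7}. Safe: 1. Place at column 1.
Columns [4, 2, 7, 5, 3, 1, 6], r−c [-3, 0, -4, -1, 2, 5, 1], r+c [5, 4, 10, 9, 8, 7, 13] are all distinct, so no two queens attack.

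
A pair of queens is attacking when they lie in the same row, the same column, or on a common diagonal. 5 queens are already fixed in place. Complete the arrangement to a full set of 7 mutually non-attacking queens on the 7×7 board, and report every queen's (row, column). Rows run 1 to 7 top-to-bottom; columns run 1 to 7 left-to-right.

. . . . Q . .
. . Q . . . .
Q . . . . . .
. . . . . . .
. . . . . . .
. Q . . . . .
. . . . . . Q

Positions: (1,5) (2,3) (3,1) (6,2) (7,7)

(1,5) (2,3) (3,1) (4,6) (5,4) (6,2) (7,7)

Row 4: attacked by (1,5)→{2,5}; (2,3)→{1,3,5}; (3,1)→{1,2}; (6,2)→{2,4}; (7,7)→{4,7}. Safe: 6. Place at column 6.
Row 5: attacked by (1,5)→{1,5}; (2,3)→{3,6}; (3,1)→{1,3}; (4,6)→{5,6,7}; (6,2)→{1,2,3}; (7,7)→{5,7}. Safe: 4. Place at column 4.
Columns [5, 3, 1, 6, 4, 2, 7], r−c [-4, -1, 2, -2, 1, 4, 0], r+c [6, 5, 4, 10, 9, 8, 14] are all distinct, so no two queens attack.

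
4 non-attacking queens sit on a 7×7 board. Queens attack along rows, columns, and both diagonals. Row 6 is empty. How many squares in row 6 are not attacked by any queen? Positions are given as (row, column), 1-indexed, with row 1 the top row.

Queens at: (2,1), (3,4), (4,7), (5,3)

1

(2,1) attacks row 6 at column 1 and diagonals 5.
(3,4) attacks row 6 at column 4 and diagonals 1, 7.
(4,7) attacks row 6 at column 7 and diagonals 5.
(5,3) attacks row 6 at column 3 and diagonals 2, 4.
Attacked columns: {1, 2, 3, 4, 5, 7}. Safe: {6}.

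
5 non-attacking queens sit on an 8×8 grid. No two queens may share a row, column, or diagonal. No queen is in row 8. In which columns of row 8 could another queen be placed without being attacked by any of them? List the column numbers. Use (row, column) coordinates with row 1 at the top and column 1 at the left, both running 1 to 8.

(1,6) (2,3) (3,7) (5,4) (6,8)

columns 5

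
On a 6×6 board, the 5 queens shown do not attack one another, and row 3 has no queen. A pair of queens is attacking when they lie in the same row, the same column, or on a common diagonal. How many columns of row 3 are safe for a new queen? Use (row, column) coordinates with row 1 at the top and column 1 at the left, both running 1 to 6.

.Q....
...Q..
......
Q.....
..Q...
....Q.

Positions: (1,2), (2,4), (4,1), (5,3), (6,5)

1

(1,2) attacks row 3 at column 2 and diagonals 4.
(2,4) attacks row 3 at column 4 and diagonals 3, 5.
(4,1) attacks row 3 at column 1 and diagonals 2.
(5,3) attacks row 3 at column 3 and diagonals 1, 5.
(6,5) attacks row 3 at column 5 and diagonals 2.
Attacked columns: {1, 2, 3, 4, 5}. Safe: {6}.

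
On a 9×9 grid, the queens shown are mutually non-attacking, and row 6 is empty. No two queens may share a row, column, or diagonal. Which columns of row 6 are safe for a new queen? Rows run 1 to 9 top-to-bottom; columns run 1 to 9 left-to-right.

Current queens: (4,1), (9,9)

columns 2, 4, 5, 7, 8

(4,1) attacks row 6 at column 1 and diagonals 3.
(9,9) attacks row 6 at column 9 and diagonals 6.
Attacked columns: {1, 3, 6, 9}. Safe: {2, 4, 5, 7, 8}.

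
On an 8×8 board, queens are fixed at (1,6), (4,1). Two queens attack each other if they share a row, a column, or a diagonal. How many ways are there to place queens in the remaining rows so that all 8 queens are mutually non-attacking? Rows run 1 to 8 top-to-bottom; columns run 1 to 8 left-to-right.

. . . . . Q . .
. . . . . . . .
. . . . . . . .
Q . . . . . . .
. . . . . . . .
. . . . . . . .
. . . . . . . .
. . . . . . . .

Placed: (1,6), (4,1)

Branch on row 2: col 2 → 2; col 4 → 2; col 8 → 0.
Sum: 2 + 2 + 0 = 4.

4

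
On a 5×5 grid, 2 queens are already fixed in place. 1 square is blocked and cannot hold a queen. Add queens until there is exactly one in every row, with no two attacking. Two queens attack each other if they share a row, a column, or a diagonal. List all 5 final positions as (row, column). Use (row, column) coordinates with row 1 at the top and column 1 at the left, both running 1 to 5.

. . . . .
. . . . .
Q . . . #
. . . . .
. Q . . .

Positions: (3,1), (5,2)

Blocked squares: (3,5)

(1,5) (2,3) (3,1) (4,4) (5,2)

Row 1: attacked by (3,1)→{1,3}; (5,2)→{2}. Safe: 4, 5. Place at column 5.
Row 2: attacked by (1,5)→{4,5}; (3,1)→{1,2}; (5,2)→{2,5}. Safe: 3. Place at column 3.
Row 4: attacked by (1,5)→{2,5}; (2,3)→{1,3,5}; (3,1)→{1,2}; (5,2)→{1,2,3}. Safe: 4. Place at column 4.
Columns [5, 3, 1, 4, 2], r−c [-4, -1, 2, 0, 3], r+c [6, 5, 4, 8, 7] are all distinct, so no two queens attack.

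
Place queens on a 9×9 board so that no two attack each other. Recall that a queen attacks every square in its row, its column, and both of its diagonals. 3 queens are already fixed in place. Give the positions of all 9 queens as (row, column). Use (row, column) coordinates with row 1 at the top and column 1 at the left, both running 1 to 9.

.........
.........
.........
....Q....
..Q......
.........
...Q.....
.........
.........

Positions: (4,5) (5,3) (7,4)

Row 1: attacked by (4,5)→{2,5,8}; (5,3)→{3,7}; (7,4)→{4}. Safe: 1, 6, 9. Place at column 6.
Row 2: attacked by (1,6)→{5,6,7}; (4,5)→{3,5,7}; (5,3)→{3,6}; (7,4)→{4,9}. Safe: 1, 2, 8. Place at column 2.
Row 3: attacked by (1,6)→{4,6,8}; (2,2)→{1,2,3}; (4,5)→{4,5,6}; (5,3)→{1,3,5}; (7,4)→{4,8}. Safe: 7, 9. Place at column 9.
Row 6: attacked by (1,6)→{1,6}; (2,2)→{2,6}; (3,9)→{6,9}; (4,5)→{3,5,7}; (5,3)→{2,3,4}; (7,4)→{3,4,5}. Safe: 8. Place at column 8.
Row 8: attacked by (1,6)→{6}; (2,2)→{2,8}; (3,9)→{4,9}; (4,5)→{1,5,9}; (5,3)→{3,6}; (6,8)→{6,8}; (7,4)→{3,4,5}. Safe: 7. Place at column 7.
Row 9: attacked by (1,6)→{6}; (2,2)→{2,9}; (3,9)→{3,9}; (4,5)→{5}; (5,3)→{3,7}; (6,8)→{5,8}; (7,4)→{2,4,6}; (8,7)→{6,7,8}. Safe: 1. Place at column 1.
Columns [6, 2, 9, 5, 3, 8, 4, 7, 1], r−c [-5, 0, -6, -1, 2, -2, 3, 1, 8], r+c [7, 4, 12, 9, 8, 14, 11, 15, 10] are all distinct, so no two queens attack.

(1,6) (2,2) (3,9) (4,5) (5,3) (6,8) (7,4) (8,7) (9,1)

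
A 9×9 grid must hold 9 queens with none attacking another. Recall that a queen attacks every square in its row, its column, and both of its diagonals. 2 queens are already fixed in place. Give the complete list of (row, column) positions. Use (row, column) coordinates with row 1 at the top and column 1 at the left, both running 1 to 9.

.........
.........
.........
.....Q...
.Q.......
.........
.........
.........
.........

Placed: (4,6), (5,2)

Row 1: attacked by (4,6)→{3,6,9}; (5,2)→{2,6}. Safe: 1, 4, 5, 7, 8. Place at column 7.
Row 2: attacked by (1,7)→{6,7,8}; (4,6)→{4,6,8}; (5,2)→{2,5}. Safe: 1, 3, 9. Place at column 3.
Row 3: attacked by (1,7)→{5,7,9}; (2,3)→{2,3,4}; (4,6)→{5,6,7}; (5,2)→{2,4}. Safe: 1, 8. Place at column 8.
Row 6: attacked by (1,7)→{2,7}; (2,3)→{3,7}; (3,8)→{5,8}; (4,6)→{4,6,8}; (5,2)→{1,2,3}. Safe: 9. Place at column 9.
Row 7: attacked by (1,7)→{1,7}; (2,3)→{3,8}; (3,8)→{4,8}; (4,6)→{3,6,9}; (5,2)→{2,4}; (6,9)→{8,9}. Safe: 5. Place at column 5.
Row 8: attacked by (1,7)→{7}; (2,3)→{3,9}; (3,8)→{3,8}; (4,6)→{2,6}; (5,2)→{2,5}; (6,9)→{7,9}; (7,5)→{4,5,6}. Safe: 1. Place at column 1.
Row 9: attacked by (1,7)→{7}; (2,3)→{3}; (3,8)→{2,8}; (4,6)→{1,6}; (5,2)→{2,6}; (6,9)→{6,9}; (7,5)→{3,5,7}; (8,1)→{1,2}. Safe: 4. Place at column 4.
Columns [7, 3, 8, 6, 2, 9, 5, 1, 4], r−c [-6, -1, -5, -2, 3, -3, 2, 7, 5], r+c [8, 5, 11, 10, 7, 15, 12, 9, 13] are all distinct, so no two queens attack.

(1,7) (2,3) (3,8) (4,6) (5,2) (6,9) (7,5) (8,1) (9,4)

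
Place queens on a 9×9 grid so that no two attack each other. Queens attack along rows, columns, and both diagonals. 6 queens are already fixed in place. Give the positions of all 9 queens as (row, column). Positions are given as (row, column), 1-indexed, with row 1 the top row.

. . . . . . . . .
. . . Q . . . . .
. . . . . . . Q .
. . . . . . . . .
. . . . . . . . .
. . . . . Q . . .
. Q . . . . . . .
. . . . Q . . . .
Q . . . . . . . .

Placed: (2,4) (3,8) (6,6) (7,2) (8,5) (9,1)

Row 1: attacked by (2,4)→{3,4,5}; (3,8)→{6,8}; (6,6)→{1,6}; (7,2)→{2,8}; (8,5)→{5}; (9,1)→{1,9}. Safe: 7. Place at column 7.
Row 4: attacked by (1,7)→{4,7}; (2,4)→{2,4,6}; (3,8)→{7,8,9}; (6,6)→{4,6,8}; (7,2)→{2,5}; (8,5)→{1,5,9}; (9,1)→{1,6}. Safe: 3. Place at column 3.
Row 5: attacked by (1,7)→{3,7}; (2,4)→{1,4,7}; (3,8)→{6,8}; (4,3)→{2,3,4}; (6,6)→{5,6,7}; (7,2)→{2,4}; (8,5)→{2,5,8}; (9,1)→{1,5}. Safe: 9. Place at column 9.
Columns [7, 4, 8, 3, 9, 6, 2, 5, 1], r−c [-6, -2, -5, 1, -4, 0, 5, 3, 8], r+c [8, 6, 11, 7, 14, 12, 9, 13, 10] are all distinct, so no two queens attack.

(1,7) (2,4) (3,8) (4,3) (5,9) (6,6) (7,2) (8,5) (9,1)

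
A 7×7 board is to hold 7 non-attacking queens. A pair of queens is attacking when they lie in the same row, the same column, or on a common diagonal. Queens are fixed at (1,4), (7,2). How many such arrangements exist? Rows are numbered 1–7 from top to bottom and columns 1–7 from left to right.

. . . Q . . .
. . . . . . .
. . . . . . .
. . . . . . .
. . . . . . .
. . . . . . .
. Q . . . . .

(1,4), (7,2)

Branch on row 2: col 1 → 0; col 6 → 1.
Sum: 0 + 1 = 1.

1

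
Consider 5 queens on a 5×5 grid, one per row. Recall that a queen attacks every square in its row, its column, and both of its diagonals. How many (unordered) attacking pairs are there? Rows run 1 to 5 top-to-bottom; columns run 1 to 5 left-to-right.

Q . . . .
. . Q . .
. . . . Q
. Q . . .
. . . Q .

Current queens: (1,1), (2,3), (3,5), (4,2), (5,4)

All columns are distinct and no two queens satisfy |Δrow| = |Δcol|, so no pair attacks.

0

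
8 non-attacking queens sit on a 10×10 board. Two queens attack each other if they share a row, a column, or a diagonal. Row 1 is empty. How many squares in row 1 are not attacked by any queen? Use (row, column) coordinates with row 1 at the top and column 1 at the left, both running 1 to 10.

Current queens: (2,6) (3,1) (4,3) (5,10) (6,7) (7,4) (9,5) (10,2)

2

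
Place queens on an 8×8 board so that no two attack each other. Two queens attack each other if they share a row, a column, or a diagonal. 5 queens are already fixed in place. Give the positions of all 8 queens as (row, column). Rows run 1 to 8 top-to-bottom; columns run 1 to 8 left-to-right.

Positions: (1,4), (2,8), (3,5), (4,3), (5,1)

Row 6: attacked by (1,4)→{4}; (2,8)→{4,8}; (3,5)→{2,5,8}; (4,3)→{1,3,5}; (5,1)→{1,2}. Safe: 6, 7. Place at column 7.
Row 7: attacked by (1,4)→{4}; (2,8)→{3,8}; (3,5)→{1,5}; (4,3)→{3,6}; (5,1)→{1,3}; (6,7)→{6,7,8}. Safe: 2. Place at column 2.
Row 8: attacked by (1,4)→{4}; (2,8)→{2,8}; (3,5)→{5}; (4,3)→{3,7}; (5,1)→{1,4}; (6,7)→{5,7}; (7,2)→{1,2,3}. Safe: 6. Place at column 6.
Columns [4, 8, 5, 3, 1, 7, 2, 6], r−c [-3, -6, -2, 1, 4, -1, 5, 2], r+c [5, 10, 8, 7, 6, 13, 9, 14] are all distinct, so no two queens attack.

(1,4) (2,8) (3,5) (4,3) (5,1) (6,7) (7,2) (8,6)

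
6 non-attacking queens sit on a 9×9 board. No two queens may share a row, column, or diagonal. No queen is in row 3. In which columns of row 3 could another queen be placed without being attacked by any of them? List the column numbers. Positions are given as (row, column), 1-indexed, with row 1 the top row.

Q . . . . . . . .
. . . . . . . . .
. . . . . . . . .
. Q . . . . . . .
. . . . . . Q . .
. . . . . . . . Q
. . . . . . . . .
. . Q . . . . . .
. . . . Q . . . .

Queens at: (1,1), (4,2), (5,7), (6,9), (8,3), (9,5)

(1,1) attacks row 3 at column 1 and diagonals 3.
(4,2) attacks row 3 at column 2 and diagonals 1, 3.
(5,7) attacks row 3 at column 7 and diagonals 5, 9.
(6,9) attacks row 3 at column 9 and diagonals 6.
(8,3) attacks row 3 at column 3 and diagonals 8.
(9,5) attacks row 3 at column 5.
Attacked columns: {1, 2, 3, 5, 6, 7, 8, 9}. Safe: {4}.

columns 4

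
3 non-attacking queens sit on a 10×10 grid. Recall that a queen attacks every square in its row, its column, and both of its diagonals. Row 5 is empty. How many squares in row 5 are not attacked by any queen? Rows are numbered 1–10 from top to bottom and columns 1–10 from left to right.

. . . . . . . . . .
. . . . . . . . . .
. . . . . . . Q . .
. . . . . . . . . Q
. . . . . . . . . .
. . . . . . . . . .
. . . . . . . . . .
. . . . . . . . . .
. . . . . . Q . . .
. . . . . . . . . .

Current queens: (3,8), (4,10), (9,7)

(3,8) attacks row 5 at column 8 and diagonals 6, 10.
(4,10) attacks row 5 at column 10 and diagonals 9.
(9,7) attacks row 5 at column 7 and diagonals 3.
Attacked columns: {3, 6, 7, 8, 9, 10}. Safe: {1, 2, 4, 5}.

4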